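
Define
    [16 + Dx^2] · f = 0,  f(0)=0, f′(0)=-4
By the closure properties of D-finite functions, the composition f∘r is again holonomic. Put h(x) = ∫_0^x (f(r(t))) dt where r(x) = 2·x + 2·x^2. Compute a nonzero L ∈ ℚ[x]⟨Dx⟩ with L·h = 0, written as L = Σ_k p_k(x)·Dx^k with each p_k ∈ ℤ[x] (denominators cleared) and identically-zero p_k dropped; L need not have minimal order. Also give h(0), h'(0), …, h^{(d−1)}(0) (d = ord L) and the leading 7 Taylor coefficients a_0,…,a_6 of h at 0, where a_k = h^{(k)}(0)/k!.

L = (64 + 384·x + 768·x^2 + 512·x^3)·Dx - 2·Dx^2 + (1 + 2·x)·Dx^3  (order 3).
h: a_k = 0, 0, -4, -8/3, 64/3, 256/5, -128/45, …
ICs: h(0) = 0, h′(0) = 0, h′′(0) = -8.

f: a_k = 0, -4, 0, 32/3, 0, -128/15, 0, …
L₀ from L_f via x↦r, Dx↦r'^{-1}Dx.
h=∫h₀ ⇒ L = L₀·Dx.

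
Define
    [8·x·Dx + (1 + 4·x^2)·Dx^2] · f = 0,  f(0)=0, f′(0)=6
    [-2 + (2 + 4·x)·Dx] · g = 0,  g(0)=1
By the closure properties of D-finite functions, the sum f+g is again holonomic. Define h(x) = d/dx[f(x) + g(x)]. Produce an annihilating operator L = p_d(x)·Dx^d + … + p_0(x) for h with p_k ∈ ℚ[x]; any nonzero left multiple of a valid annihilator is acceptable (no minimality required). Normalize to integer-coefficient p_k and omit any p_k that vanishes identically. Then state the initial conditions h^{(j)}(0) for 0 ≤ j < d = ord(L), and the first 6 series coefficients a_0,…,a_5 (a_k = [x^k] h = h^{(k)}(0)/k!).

f: a_k = 0, 6, 0, -8, 0, 96/5, …
g: a_k = 1, 1, -1/2, 1/2, -5/8, 7/8, …
h₀=f+g: left-lcm gives L₀, ord ≤ 3.
h=h₀': d/dx-closure on L₀ ⇒ L.
L = (-8 - 40·x + 96·x^2 + 96·x^3) + (-11 - 32·x + 40·x^2 + 384·x^3 + 336·x^4)·Dx + (-1 + 6·x + 24·x^2 + 48·x^3 + 112·x^4 + 96·x^5)·Dx^2  (order 2).
h: a_k = 7, -1, -45/2, -5/2, 803/8, -63/8, …
ICs: h(0) = 7, h′(0) = -1.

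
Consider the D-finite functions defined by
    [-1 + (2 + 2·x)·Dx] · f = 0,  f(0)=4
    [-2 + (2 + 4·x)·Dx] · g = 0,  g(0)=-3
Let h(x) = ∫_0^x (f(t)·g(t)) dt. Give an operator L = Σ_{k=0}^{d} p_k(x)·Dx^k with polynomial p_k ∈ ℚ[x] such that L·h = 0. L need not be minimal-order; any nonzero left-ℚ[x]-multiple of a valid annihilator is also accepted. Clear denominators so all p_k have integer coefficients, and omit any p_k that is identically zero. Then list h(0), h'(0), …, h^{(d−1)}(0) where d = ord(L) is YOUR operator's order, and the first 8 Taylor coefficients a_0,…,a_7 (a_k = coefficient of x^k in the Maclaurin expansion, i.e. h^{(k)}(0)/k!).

f: a_k = 4, 2, -1/2, 1/4, -5/32, 7/64, -21/256, 33/512, …
g: a_k = -3, -3, 3/2, -3/2, 15/8, -21/8, 63/16, -99/16, …
f·g: L₀ = L_f ⊗_s L_g, ord ≤ 1·1.
h=∫h₀ ⇒ L = L₀·Dx.
L = (-3 - 4·x)·Dx + (2 + 6·x + 4·x^2)·Dx^2  (order 2).
h: a_k = 0, -12, -9, 1/2, -9/16, 111/160, -117/128, 2271/1792, …
ICs: h(0) = 0, h′(0) = -12.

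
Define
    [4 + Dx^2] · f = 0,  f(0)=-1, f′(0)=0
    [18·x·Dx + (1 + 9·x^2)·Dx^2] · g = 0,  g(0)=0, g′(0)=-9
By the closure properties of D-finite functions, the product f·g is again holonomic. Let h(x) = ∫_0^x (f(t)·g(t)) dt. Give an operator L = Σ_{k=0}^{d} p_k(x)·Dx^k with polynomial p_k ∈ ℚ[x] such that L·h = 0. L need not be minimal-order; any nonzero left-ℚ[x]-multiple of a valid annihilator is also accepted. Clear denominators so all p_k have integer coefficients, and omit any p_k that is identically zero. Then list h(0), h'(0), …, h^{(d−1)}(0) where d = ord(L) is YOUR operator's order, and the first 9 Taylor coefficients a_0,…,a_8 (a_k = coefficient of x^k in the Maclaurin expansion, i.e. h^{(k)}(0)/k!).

L = (2080 + 50256·x^2 + 89424·x^4 + 186624·x^6 + 419904·x^8)·Dx + (3168·x + 38880·x^3 + 139968·x^5 + 419904·x^7)·Dx^2 + (572 + 13788·x^2 + 33048·x^4 + 93312·x^6 + 209952·x^8)·Dx^3 + (792·x + 9720·x^3 + 34992·x^5 + 104976·x^7)·Dx^4 + (13 + 306·x^2 + 2673·x^4 + 11664·x^6 + 26244·x^8)·Dx^5  (order 5).
h: a_k = 0, 0, 9/2, 0, -45/4, 0, 343/10, 0, -43669/280, …
ICs: h(0) = 0, h′(0) = 0, h′′(0) = 9, h′′′(0) = 0, h′′′′(0) = -270.

f: a_k = -1, 0, 2, 0, -2/3, 0, 4/45, 0, -2/315, …
g: a_k = 0, -9, 0, 27, 0, -729/5, 0, 6561/7, 0, …
L₀ := L_f ⊗_s L_g (sym. prod.), ord ≤ 4.
Integrate: L := L₀·Dx.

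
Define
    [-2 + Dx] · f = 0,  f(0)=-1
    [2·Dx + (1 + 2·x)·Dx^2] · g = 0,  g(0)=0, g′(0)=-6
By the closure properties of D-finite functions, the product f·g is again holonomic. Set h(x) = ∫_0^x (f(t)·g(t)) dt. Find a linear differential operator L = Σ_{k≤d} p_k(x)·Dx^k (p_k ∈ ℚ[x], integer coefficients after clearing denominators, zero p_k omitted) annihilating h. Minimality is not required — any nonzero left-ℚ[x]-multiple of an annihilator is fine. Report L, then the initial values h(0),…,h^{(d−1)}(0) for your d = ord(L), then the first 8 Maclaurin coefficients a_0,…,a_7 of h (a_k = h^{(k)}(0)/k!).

f: a_k = -1, -2, -2, -4/3, -2/3, -4/15, -4/45, -8/315, …
g: a_k = 0, -6, 6, -8, 12, -96/5, 32, -384/7, …
L₀ := L_f ⊗_s L_g (sym. prod.), ord ≤ 2.
Integrate: L := L₀·Dx.
L = 8·x·Dx + (-2 - 8·x)·Dx^2 + (1 + 2·x)·Dx^3  (order 3).
h: a_k = 0, 0, 3, 2, 2, 0, 6/5, -4/3, …
ICs: h(0) = 0, h′(0) = 0, h′′(0) = 6.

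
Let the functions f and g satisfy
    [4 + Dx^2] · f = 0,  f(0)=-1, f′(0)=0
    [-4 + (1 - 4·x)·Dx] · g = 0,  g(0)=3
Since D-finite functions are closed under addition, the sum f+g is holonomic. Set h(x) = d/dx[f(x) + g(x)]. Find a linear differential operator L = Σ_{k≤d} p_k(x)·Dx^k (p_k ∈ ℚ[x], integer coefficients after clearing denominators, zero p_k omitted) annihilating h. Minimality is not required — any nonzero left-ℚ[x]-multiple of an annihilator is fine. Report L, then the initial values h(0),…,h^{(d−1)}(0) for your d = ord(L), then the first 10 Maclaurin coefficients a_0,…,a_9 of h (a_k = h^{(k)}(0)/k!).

L = (1568 - 256·x + 512·x^2) + (-100 + 432·x - 192·x^2 + 256·x^3)·Dx + (392 - 64·x + 128·x^2)·Dx^2 + (-25 + 108·x - 48·x^2 + 64·x^3)·Dx^3  (order 3).
h: a_k = 12, 100, 576, 9208/3, 15360, 1105928/15, 344064, 495452144/315, 7077888, 89181388808/2835, …
ICs: h(0) = 12, h′(0) = 100, h′′(0) = 1152.

f: a_k = -1, 0, 2, 0, -2/3, 0, 4/45, 0, -2/315, 0, …
g: a_k = 3, 12, 48, 192, 768, 3072, 12288, 49152, 196608, 786432, …
f+g: L₀ = lclm(L_f,L_g), ord ≤ 2+1.
Derive L from L₀ (diff closure).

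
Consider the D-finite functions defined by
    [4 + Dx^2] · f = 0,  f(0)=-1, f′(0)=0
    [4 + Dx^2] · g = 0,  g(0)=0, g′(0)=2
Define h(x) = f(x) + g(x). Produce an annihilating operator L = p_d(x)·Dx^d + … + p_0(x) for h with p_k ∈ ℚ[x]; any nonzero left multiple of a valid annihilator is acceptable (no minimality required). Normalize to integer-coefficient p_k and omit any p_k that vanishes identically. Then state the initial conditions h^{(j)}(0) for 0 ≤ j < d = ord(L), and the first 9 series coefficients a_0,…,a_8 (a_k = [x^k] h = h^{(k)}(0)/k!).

f: a_k = -1, 0, 2, 0, -2/3, 0, 4/45, 0, -2/315, …
g: a_k = 0, 2, 0, -4/3, 0, 4/15, 0, -8/315, 0, …
Weyl lclm of L_f,L_g ⇒ L₀ (ord ≤ 4).
L = 4 + Dx^2  (order 2).
h: a_k = -1, 2, 2, -4/3, -2/3, 4/15, 4/45, -8/315, -2/315, …
ICs: h(0) = -1, h′(0) = 2.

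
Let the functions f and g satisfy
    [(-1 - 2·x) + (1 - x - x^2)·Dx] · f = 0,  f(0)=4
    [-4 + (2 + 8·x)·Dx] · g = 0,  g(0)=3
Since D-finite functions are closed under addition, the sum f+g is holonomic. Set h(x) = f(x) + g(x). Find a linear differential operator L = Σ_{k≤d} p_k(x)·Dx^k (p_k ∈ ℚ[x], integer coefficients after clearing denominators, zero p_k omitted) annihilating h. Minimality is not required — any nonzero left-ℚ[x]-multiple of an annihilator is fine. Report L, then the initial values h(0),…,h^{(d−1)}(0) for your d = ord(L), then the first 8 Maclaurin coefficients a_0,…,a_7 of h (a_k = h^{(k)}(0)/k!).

f: a_k = 4, 4, 8, 12, 20, 32, 52, 84, …
g: a_k = 3, 6, -6, 12, -30, 84, -252, 792, …
Weyl lclm of L_f,L_g ⇒ L₀ (ord ≤ 2).
L = (-12 - 48·x - 48·x^2 - 40·x^3) + (8 + 30·x + 114·x^2 + 152·x^3 + 100·x^4)·Dx + (1 - 5·x - 39·x^2 + 6·x^3 + 82·x^4 + 40·x^5)·Dx^2  (order 2).
h: a_k = 7, 10, 2, 24, -10, 116, -200, 876, …
ICs: h(0) = 7, h′(0) = 10.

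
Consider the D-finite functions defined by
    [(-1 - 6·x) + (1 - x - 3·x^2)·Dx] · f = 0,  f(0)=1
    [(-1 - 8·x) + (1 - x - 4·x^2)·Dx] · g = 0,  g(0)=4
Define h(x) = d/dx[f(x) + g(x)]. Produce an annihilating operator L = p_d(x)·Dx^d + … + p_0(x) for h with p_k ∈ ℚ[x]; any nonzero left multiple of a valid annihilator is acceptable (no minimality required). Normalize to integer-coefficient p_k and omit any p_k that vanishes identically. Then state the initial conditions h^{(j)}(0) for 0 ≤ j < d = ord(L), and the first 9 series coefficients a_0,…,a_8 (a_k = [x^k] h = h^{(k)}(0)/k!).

f: a_k = 1, 1, 4, 7, 19, 40, 97, 217, 508, …
g: a_k = 4, 4, 20, 36, 116, 260, 724, 1764, 4660, …
Weyl lclm of L_f,L_g ⇒ L₀ (ord ≤ 2).
h=h₀': d/dx-closure on L₀ ⇒ L.
L = (-6 - 456·x - 720·x^2 - 2904·x^3 - 6834·x^4 - 15264·x^5 + 5184·x^6) + (6 + 78·x + 246·x^2 + 216·x^3 + 645·x^4 - 6690·x^5 - 8352·x^6 + 3456·x^7)·Dx + (-1 + 2·x - 15·x^2 - 54·x^3 + 328·x^4 + 315·x^5 - 1091·x^6 - 816·x^7 + 432·x^8)·Dx^2  (order 2).
h: a_k = 5, 48, 129, 540, 1500, 4926, 13867, 41344, 115875, …
ICs: h(0) = 5, h′(0) = 48.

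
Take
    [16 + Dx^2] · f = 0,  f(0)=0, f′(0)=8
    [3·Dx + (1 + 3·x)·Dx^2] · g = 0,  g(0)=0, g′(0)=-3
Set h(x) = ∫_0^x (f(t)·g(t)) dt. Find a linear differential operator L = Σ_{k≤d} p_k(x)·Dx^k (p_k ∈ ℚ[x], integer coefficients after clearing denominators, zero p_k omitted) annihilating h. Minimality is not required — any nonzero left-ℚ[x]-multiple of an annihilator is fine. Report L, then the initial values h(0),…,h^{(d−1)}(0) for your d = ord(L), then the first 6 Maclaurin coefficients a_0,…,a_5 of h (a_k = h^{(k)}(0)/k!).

L = (2272 + 127488·x + 781056·x^2 + 1769472·x^3 + 1327104·x^4)·Dx + (4416 + 50112·x + 165888·x^2 + 165888·x^3)·Dx^2 + (1022 + 19392·x + 102816·x^2 + 221184·x^3 + 165888·x^4)·Dx^3 + (276 + 3132·x + 10368·x^2 + 10368·x^3)·Dx^4 + (55 + 714·x + 3375·x^2 + 6912·x^3 + 5184·x^4)·Dx^5  (order 5).
h: a_k = 0, 0, 0, -8, 9, -8/5, …
ICs: h(0) = 0, h′(0) = 0, h′′(0) = 0, h′′′(0) = -48, h′′′′(0) = 216.

f: a_k = 0, 8, 0, -64/3, 0, 256/15, …
g: a_k = 0, -3, 9/2, -9, 81/4, -243/5, …
Product ⇒ symmetric product L₀, ord ≤ 4.
∫: right-multiply L₀ by Dx.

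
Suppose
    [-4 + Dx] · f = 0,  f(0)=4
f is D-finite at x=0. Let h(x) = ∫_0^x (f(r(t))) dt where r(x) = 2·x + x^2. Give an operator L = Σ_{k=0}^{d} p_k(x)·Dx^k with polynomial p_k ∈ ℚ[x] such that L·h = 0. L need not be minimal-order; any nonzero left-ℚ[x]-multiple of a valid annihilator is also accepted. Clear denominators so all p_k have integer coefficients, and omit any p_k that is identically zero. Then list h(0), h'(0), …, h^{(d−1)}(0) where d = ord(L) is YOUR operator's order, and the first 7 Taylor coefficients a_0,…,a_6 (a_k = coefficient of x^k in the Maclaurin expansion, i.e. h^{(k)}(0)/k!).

f: a_k = 4, 16, 32, 128/3, 128/3, 512/15, 1024/45, …
L₀ from L_f via x↦r, Dx↦r'^{-1}Dx.
h=∫h₀ ⇒ L = L₀·Dx.
L = (-8 - 8·x)·Dx + Dx^2  (order 2).
h: a_k = 0, 4, 16, 48, 352/3, 736/3, 6784/15, …
ICs: h(0) = 0, h′(0) = 4.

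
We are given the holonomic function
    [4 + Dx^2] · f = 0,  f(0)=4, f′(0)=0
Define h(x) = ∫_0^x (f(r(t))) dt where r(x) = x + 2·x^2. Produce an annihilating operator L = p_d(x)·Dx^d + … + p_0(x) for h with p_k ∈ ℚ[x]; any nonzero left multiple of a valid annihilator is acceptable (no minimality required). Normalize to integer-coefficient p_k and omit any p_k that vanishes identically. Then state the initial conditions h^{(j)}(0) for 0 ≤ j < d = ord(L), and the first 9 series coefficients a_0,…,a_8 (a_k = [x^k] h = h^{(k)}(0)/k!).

L = (4 + 48·x + 192·x^2 + 256·x^3)·Dx - 4·Dx^2 + (1 + 4·x)·Dx^3  (order 3).
h: a_k = 0, 4, 0, -8/3, -8, -88/15, 32/9, 2864/315, 152/15, …
ICs: h(0) = 0, h′(0) = 4, h′′(0) = 0.

f: a_k = 4, 0, -8, 0, 8/3, 0, -16/45, 0, 8/315, …
h₀=f(r): pull back L_f along r ⇒ L₀.
h=∫₀ˣh₀: take L = L₀·Dx.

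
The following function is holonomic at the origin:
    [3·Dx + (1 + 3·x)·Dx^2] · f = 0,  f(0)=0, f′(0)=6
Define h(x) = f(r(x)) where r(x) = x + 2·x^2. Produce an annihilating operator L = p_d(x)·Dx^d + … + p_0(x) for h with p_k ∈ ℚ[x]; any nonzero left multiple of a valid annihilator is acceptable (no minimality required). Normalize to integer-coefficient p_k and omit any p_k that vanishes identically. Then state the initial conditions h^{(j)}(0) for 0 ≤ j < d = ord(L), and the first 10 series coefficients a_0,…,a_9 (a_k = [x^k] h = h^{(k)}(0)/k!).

f: a_k = 0, 6, -9, 18, -81/2, 486/5, -243, 4374/7, -6561/4, 4374, …
h₀=f(r): pull back L_f along r ⇒ L₀.
L = (-1 + 12·x + 24·x^2)·Dx + (1 + 7·x + 18·x^2 + 24·x^3)·Dx^2  (order 2).
h: a_k = 0, 6, 3, -18, 63/2, -54/5, -99, 2106/7, -1377/4, -486, …
ICs: h(0) = 0, h′(0) = 6.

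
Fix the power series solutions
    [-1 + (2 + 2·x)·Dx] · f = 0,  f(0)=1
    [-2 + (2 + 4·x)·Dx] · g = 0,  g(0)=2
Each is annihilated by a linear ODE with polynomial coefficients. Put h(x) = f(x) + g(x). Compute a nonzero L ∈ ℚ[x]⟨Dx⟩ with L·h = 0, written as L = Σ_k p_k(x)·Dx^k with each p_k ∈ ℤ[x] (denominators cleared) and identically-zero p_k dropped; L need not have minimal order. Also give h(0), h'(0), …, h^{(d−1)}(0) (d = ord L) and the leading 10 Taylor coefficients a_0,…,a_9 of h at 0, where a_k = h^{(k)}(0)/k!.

L = -1 + (3 + 4·x)·Dx + (2 + 6·x + 4·x^2)·Dx^2  (order 2).
h: a_k = 3, 5/2, -9/8, 17/16, -165/128, 455/256, -2709/1024, 8481/2048, -220077/32768, 732875/65536, …
ICs: h(0) = 3, h′(0) = 5/2.

f: a_k = 1, 1/2, -1/8, 1/16, -5/128, 7/256, -21/1024, 33/2048, -429/32768, 715/65536, …
g: a_k = 2, 2, -1, 1, -5/4, 7/4, -21/8, 33/8, -429/64, 715/64, …
f+g: L₀ = lclm(L_f,L_g), ord ≤ 1+1.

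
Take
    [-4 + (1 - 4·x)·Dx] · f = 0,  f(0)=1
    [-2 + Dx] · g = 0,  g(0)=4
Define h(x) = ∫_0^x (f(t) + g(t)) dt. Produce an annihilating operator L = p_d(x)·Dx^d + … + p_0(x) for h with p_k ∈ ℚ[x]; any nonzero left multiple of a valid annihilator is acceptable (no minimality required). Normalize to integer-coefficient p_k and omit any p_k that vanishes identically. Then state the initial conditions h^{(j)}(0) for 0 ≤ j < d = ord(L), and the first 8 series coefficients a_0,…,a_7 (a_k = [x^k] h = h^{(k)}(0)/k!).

f: a_k = 1, 4, 16, 64, 256, 1024, 4096, 16384, …
g: a_k = 4, 8, 8, 16/3, 8/3, 16/15, 16/45, 32/315, …
L₀ := lclm(L_f,L_g); ord L₀ ≤ 1+1.
h=∫₀ˣh₀: take L = L₀·Dx.
L = (-24 - 32·x)·Dx + (14 + 16·x - 32·x^2)·Dx^2 + (-1 + 16·x^2)·Dx^3  (order 3).
h: a_k = 0, 5, 6, 8, 52/3, 776/15, 7688/45, 184336/315, …
ICs: h(0) = 0, h′(0) = 5, h′′(0) = 12.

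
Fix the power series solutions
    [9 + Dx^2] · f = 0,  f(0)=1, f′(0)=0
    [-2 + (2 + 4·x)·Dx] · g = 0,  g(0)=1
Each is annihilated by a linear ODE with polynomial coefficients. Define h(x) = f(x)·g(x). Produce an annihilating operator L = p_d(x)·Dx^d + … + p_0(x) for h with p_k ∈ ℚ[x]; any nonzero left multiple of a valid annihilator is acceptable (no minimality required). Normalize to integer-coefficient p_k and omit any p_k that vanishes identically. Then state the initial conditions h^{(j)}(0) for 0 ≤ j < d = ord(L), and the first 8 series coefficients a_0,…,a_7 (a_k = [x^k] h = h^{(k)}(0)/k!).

f: a_k = 1, 0, -9/2, 0, 27/8, 0, -81/80, 0, …
g: a_k = 1, 1, -1/2, 1/2, -5/8, 7/8, -21/16, 33/16, …
L₀ := L_f ⊗_s L_g (sym. prod.), ord ≤ 2.
L = (12 + 36·x + 36·x^2) + (-2 - 4·x)·Dx + (1 + 4·x + 4·x^2)·Dx^2  (order 2).
h: a_k = 1, 1, -5, -4, 5, 2, -6/5, -6/5, …
ICs: h(0) = 1, h′(0) = 1.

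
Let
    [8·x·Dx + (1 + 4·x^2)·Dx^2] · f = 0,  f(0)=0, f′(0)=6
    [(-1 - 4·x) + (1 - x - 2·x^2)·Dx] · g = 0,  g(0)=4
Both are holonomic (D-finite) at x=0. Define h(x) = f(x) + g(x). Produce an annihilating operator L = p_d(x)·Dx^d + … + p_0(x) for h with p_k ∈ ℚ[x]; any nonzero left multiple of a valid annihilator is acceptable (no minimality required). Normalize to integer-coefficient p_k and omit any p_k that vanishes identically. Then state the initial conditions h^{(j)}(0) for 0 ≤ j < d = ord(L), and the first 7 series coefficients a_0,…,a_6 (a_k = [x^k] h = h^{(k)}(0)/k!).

L = (24 - 96·x - 864·x^2 - 1536·x^3 - 3264·x^4 - 768·x^6)·Dx + (-19 - 80·x - 100·x^2 - 544·x^3 - 1424·x^4 - 2368·x^5 - 192·x^6 - 768·x^7)·Dx^2 + (3 + 7·x + 32·x^2 - 28·x^3 + 24·x^4 - 240·x^5 - 256·x^6 - 64·x^7 - 128·x^8)·Dx^3  (order 3).
h: a_k = 4, 10, 12, 12, 44, 516/5, 172, …
ICs: h(0) = 4, h′(0) = 10, h′′(0) = 24.

f: a_k = 0, 6, 0, -8, 0, 96/5, 0, …
g: a_k = 4, 4, 12, 20, 44, 84, 172, …
h₀=f+g: left-lcm gives L₀, ord ≤ 3.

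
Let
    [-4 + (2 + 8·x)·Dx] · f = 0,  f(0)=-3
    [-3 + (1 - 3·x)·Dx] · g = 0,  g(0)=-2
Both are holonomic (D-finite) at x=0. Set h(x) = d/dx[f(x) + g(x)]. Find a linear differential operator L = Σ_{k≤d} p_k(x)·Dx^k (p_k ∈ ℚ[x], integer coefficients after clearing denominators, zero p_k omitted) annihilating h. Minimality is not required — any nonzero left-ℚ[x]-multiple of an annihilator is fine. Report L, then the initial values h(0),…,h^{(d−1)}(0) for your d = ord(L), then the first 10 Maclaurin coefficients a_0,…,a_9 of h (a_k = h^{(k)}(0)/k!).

L = (-90 - 108·x) + (-21 - 252·x - 378·x^2)·Dx + (4 + 13·x - 39·x^2 - 108·x^3)·Dx^2  (order 2).
h: a_k = -12, -24, -198, -528, -2850, -7236, -36162, -84384, -431514, -889260, …
ICs: h(0) = -12, h′(0) = -24.

f: a_k = -3, -6, 6, -12, 30, -84, 252, -792, 2574, -8580, …
g: a_k = -2, -6, -18, -54, -162, -486, -1458, -4374, -13122, -39366, …
L₀ := lclm(L_f,L_g); ord L₀ ≤ 1+1.
Derive L from L₀ (diff closure).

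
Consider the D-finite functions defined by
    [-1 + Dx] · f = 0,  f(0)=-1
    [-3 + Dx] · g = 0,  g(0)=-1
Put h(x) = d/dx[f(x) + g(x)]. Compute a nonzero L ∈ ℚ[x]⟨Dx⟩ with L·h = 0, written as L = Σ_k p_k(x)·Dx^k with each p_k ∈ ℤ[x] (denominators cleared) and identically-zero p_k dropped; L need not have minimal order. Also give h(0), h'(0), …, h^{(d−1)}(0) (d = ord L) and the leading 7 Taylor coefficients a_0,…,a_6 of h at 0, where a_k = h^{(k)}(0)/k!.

f: a_k = -1, -1, -1/2, -1/6, -1/24, -1/120, -1/720, …
g: a_k = -1, -3, -9/2, -9/2, -27/8, -81/40, -81/80, …
Weyl lclm of L_f,L_g ⇒ L₀ (ord ≤ 2).
Differentiate: ansatz ord ≤ ord L₀ ⇒ L.
L = 3 - 4·Dx + Dx^2  (order 2).
h: a_k = -4, -10, -14, -41/3, -61/6, -73/12, -547/180, …
ICs: h(0) = -4, h′(0) = -10.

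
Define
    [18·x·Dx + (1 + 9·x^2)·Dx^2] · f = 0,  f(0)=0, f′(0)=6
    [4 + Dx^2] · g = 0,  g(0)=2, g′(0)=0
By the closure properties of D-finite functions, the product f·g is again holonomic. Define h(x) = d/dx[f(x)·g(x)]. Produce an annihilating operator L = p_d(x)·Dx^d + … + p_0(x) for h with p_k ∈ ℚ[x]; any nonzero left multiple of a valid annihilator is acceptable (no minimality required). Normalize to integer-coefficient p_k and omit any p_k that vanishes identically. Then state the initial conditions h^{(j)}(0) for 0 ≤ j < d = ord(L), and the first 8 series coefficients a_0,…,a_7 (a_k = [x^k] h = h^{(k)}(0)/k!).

L = (52480 + 1115424·x^2 + 18751824·x^4 + 15209856·x^6 + 3464208·x^8 - 11337408·x^10 + 34012224·x^12) + (31032·x + 1320624·x^3 + 10701720·x^5 + 13646880·x^7 + 18895680·x^9 + 34012224·x^11)·Dx + (13640 + 300780·x^2 + 4978584·x^4 + 5269212·x^6 + 3621672·x^8 + 2834352·x^10 + 17006112·x^12)·Dx^2 + (7758·x + 330156·x^3 + 2675430·x^5 + 3411720·x^7 + 4723920·x^9 + 8503056·x^11)·Dx^3 + (130 + 5481·x^2 + 72657·x^4 + 366687·x^6 + 688905·x^8 + 1417176·x^10 + 2125764·x^12)·Dx^4  (order 4).
h: a_k = 12, 0, -180, 0, 1372, 0, -174676/15, 0, …
ICs: h(0) = 12, h′(0) = 0, h′′(0) = -360, h′′′(0) = 0.

f: a_k = 0, 6, 0, -18, 0, 486/5, 0, -4374/7, …
g: a_k = 2, 0, -4, 0, 4/3, 0, -8/45, 0, …
h₀=f·g: eliminate ⇒ L₀, order ≤ 2·2.
Derive L from L₀ (diff closure).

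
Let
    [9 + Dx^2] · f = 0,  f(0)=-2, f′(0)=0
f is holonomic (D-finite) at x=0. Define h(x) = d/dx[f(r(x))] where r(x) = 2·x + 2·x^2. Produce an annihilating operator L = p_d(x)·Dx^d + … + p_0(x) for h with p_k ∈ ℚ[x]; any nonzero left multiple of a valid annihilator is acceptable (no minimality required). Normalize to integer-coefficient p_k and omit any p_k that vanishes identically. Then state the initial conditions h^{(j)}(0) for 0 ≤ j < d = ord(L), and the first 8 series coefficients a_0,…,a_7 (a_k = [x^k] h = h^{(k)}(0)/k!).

f: a_k = -2, 0, 9, 0, -27/4, 0, 81/40, 0, …
Substitute x→r, Dx→(1/r')Dx; clear ⇒ L₀.
Differentiate: ansatz ord ≤ ord L₀ ⇒ L.
L = (48 + 288·x + 864·x^2 + 1152·x^3 + 576·x^4) + (-6 - 12·x)·Dx + (1 + 4·x + 4·x^2)·Dx^2  (order 2).
h: a_k = 0, 72, 216, -288, -2160, -15552/5, 12096/5, 490752/35, …
ICs: h(0) = 0, h′(0) = 72.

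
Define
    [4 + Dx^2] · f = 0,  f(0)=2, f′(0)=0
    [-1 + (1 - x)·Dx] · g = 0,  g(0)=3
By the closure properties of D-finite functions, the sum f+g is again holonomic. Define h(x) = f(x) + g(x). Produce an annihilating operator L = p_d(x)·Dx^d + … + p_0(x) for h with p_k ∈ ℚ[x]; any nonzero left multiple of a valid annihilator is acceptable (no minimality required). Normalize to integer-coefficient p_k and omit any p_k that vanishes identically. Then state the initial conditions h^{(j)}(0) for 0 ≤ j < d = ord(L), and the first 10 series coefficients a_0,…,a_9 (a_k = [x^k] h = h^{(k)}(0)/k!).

f: a_k = 2, 0, -4, 0, 4/3, 0, -8/45, 0, 4/315, 0, …
g: a_k = 3, 3, 3, 3, 3, 3, 3, 3, 3, 3, …
L₀ := lclm(L_f,L_g); ord L₀ ≤ 2+1.
L = (-20 + 16·x - 8·x^2) + (12 - 28·x + 24·x^2 - 8·x^3)·Dx + (-5 + 4·x - 2·x^2)·Dx^2 + (3 - 7·x + 6·x^2 - 2·x^3)·Dx^3  (order 3).
h: a_k = 5, 3, -1, 3, 13/3, 3, 127/45, 3, 949/315, 3, …
ICs: h(0) = 5, h′(0) = 3, h′′(0) = -2.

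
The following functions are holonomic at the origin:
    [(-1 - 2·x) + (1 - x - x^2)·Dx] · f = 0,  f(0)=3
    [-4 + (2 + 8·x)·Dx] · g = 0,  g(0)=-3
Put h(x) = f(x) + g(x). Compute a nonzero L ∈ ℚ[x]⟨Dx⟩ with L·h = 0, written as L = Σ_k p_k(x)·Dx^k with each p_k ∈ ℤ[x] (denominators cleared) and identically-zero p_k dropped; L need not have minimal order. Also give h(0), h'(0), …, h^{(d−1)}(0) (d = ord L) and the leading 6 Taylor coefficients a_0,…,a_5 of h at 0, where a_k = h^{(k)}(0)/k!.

L = (-12 - 48·x - 48·x^2 - 40·x^3) + (8 + 30·x + 114·x^2 + 152·x^3 + 100·x^4)·Dx + (1 - 5·x - 39·x^2 + 6·x^3 + 82·x^4 + 40·x^5)·Dx^2  (order 2).
h: a_k = 0, -3, 12, -3, 45, -60, …
ICs: h(0) = 0, h′(0) = -3.

f: a_k = 3, 3, 6, 9, 15, 24, …
g: a_k = -3, -6, 6, -12, 30, -84, …
Sum ⇒ L₀ = lclm(L_f,L_g) in ℚ(x)⟨Dx⟩.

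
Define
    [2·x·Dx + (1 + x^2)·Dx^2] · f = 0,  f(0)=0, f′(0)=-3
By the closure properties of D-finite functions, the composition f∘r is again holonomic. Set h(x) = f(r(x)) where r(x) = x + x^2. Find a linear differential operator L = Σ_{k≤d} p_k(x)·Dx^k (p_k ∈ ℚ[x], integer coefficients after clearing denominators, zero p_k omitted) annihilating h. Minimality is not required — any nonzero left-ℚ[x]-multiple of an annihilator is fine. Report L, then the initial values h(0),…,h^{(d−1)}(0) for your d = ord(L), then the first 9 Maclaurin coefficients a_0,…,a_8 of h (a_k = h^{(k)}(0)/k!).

L = (-2 + 2·x + 8·x^2 + 12·x^3 + 6·x^4)·Dx + (1 + 2·x + x^2 + 4·x^3 + 5·x^4 + 2·x^5)·Dx^2  (order 2).
h: a_k = 0, -3, -3, 1, 3, 12/5, -2, -39/7, -3, …
ICs: h(0) = 0, h′(0) = -3.

f: a_k = 0, -3, 0, 1, 0, -3/5, 0, 3/7, 0, …
Change of var in L_f (x↦r) gives L₀.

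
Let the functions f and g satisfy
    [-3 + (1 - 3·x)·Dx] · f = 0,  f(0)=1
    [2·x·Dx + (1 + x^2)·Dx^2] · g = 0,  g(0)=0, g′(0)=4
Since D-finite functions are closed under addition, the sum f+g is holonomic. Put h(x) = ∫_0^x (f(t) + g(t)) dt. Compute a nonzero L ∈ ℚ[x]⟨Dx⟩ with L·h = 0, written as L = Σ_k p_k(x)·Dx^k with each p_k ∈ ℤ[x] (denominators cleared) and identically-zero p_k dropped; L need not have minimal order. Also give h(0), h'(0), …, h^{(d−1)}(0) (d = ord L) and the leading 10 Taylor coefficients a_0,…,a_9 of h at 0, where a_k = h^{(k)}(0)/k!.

L = (-6 + 72·x + 18·x^2)·Dx^2 + (28 - 6·x + 60·x^2 + 18·x^3)·Dx^3 + (-3 + 8·x + 8·x^3 + 3·x^4)·Dx^4  (order 4).
h: a_k = 0, 1, 7/2, 3, 77/12, 81/5, 1219/30, 729/7, 15305/56, 729, …
ICs: h(0) = 0, h′(0) = 1, h′′(0) = 7, h′′′(0) = 18.

f: a_k = 1, 3, 9, 27, 81, 243, 729, 2187, 6561, 19683, …
g: a_k = 0, 4, 0, -4/3, 0, 4/5, 0, -4/7, 0, 4/9, …
Sum ⇒ L₀ = lclm(L_f,L_g) in ℚ(x)⟨Dx⟩.
∫: right-multiply L₀ by Dx.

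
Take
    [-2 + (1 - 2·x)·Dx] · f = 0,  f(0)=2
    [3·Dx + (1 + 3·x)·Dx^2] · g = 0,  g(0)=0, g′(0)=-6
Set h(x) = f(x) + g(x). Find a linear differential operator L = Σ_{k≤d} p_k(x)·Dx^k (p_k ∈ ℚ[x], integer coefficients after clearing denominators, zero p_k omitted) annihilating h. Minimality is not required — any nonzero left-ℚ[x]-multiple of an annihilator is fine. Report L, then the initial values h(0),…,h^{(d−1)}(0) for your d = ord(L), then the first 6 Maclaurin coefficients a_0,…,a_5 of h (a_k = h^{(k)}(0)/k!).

f: a_k = 2, 4, 8, 16, 32, 64, …
g: a_k = 0, -6, 9, -18, 81/2, -486/5, …
Sum ⇒ L₀ = lclm(L_f,L_g) in ℚ(x)⟨Dx⟩.
L = (144 + 72·x)·Dx + (6 + 216·x + 144·x^2)·Dx^2 + (-7 - 13·x + 36·x^2 + 36·x^3)·Dx^3  (order 3).
h: a_k = 2, -2, 17, -2, 145/2, -166/5, …
ICs: h(0) = 2, h′(0) = -2, h′′(0) = 34.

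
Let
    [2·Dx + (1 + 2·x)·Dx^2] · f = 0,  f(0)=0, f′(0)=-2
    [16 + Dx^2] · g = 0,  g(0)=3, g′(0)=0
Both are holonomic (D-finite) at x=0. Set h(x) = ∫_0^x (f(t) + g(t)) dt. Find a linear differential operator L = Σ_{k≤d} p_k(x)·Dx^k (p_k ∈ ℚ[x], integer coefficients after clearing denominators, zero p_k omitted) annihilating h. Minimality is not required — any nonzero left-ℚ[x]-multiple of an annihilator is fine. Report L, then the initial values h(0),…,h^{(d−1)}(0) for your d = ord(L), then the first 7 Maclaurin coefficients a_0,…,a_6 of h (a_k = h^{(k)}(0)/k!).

L = (160 + 256·x + 256·x^2)·Dx^2 + (48 + 224·x + 384·x^2 + 256·x^3)·Dx^3 + (10 + 16·x + 16·x^2)·Dx^4 + (3 + 14·x + 24·x^2 + 16·x^3)·Dx^5  (order 5).
h: a_k = 0, 3, -1, -22/3, -2/3, 36/5, -16/15, …
ICs: h(0) = 0, h′(0) = 3, h′′(0) = -2, h′′′(0) = -44, h′′′′(0) = -16.

f: a_k = 0, -2, 2, -8/3, 4, -32/5, 32/3, …
g: a_k = 3, 0, -24, 0, 32, 0, -256/15, …
h₀=f+g: left-lcm gives L₀, ord ≤ 4.
Integrate: L := L₀·Dx.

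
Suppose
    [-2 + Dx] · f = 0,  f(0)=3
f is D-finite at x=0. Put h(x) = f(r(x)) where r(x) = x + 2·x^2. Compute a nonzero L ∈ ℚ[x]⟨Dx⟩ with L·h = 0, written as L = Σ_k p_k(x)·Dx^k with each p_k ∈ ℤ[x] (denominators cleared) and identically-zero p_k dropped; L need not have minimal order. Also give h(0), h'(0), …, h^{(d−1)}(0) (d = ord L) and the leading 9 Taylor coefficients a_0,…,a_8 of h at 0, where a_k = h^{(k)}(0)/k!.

f: a_k = 3, 6, 6, 4, 2, 4/5, 4/15, 8/105, 2/105, …
f∘r: x↦r, Dx↦Dx/r' in L_f ⇒ L₀.
L = (-2 - 8·x) + Dx  (order 1).
h: a_k = 3, 6, 18, 28, 50, 324/5, 1324/15, 10424/105, 3958/35, …
ICs: h(0) = 3.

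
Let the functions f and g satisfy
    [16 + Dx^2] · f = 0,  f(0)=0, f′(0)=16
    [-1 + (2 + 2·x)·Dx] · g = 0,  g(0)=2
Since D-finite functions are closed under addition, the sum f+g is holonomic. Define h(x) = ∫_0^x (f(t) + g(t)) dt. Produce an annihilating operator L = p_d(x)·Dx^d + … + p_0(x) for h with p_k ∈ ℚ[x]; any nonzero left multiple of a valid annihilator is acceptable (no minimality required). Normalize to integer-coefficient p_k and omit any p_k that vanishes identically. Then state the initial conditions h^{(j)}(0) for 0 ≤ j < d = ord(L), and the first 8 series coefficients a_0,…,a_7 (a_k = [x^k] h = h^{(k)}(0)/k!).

f: a_k = 0, 16, 0, -128/3, 0, 512/15, 0, -4096/315, …
g: a_k = 2, 1, -1/4, 1/8, -5/64, 7/128, -21/512, 33/1024, …
Sum ⇒ L₀ = lclm(L_f,L_g) in ℚ(x)⟨Dx⟩.
h=∫₀ˣh₀: take L = L₀·Dx.
L = (-1072 - 2048·x - 1024·x^2)·Dx + (2016 + 6112·x + 6144·x^2 + 2048·x^3)·Dx^2 + (-67 - 128·x - 64·x^2)·Dx^3 + (126 + 382·x + 384·x^2 + 128·x^3)·Dx^4  (order 4).
h: a_k = 0, 2, 17/2, -1/12, -1021/96, -1/64, 65641/11520, -3/512, …
ICs: h(0) = 0, h′(0) = 2, h′′(0) = 17, h′′′(0) = -1/2.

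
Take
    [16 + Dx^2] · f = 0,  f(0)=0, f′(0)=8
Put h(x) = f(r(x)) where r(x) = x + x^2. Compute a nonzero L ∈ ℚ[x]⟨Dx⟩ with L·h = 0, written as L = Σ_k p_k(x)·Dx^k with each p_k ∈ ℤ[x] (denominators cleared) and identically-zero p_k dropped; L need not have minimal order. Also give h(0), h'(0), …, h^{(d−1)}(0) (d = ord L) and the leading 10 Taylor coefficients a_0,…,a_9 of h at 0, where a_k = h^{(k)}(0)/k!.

L = (16 + 96·x + 192·x^2 + 128·x^3) - 2·Dx + (1 + 2·x)·Dx^2  (order 2).
h: a_k = 0, 8, 8, -64/3, -64, -704/15, 64, 51712/315, 5632/45, -141056/2835, …
ICs: h(0) = 0, h′(0) = 8.

f: a_k = 0, 8, 0, -64/3, 0, 256/15, 0, -2048/315, 0, 4096/2835, …
f∘r: x↦r, Dx↦Dx/r' in L_f ⇒ L₀.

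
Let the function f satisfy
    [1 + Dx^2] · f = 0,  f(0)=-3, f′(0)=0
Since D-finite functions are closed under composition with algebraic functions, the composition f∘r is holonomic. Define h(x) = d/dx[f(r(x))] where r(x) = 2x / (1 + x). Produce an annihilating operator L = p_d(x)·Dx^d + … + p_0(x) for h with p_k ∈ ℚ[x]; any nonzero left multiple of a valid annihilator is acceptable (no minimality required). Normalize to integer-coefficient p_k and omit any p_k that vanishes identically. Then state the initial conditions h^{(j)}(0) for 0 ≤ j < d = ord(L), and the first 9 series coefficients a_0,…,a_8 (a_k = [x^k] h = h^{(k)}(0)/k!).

f: a_k = -3, 0, 3/2, 0, -1/8, 0, 1/240, 0, -1/13440, …
Change of var in L_f (x↦r) gives L₀.
Differentiate: ansatz ord ≤ ord L₀ ⇒ L.
L = (10 + 12·x + 6·x^2) + (6 + 18·x + 18·x^2 + 6·x^3)·Dx + (1 + 4·x + 6·x^2 + 4·x^3 + x^4)·Dx^2  (order 2).
h: a_k = 0, 12, -36, 64, -80, 308/5, 84/5, -18832/105, 15504/35, …
ICs: h(0) = 0, h′(0) = 12.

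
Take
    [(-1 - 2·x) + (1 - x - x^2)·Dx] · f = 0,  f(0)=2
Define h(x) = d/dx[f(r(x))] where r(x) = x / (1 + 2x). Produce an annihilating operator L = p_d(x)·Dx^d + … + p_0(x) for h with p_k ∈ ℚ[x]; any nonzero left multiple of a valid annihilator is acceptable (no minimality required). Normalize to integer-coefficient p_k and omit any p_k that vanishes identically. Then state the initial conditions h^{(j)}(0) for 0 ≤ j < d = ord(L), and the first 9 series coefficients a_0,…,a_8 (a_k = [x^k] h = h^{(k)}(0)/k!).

f: a_k = 2, 2, 4, 6, 10, 16, 26, 42, 68, …
h₀=f(r): pull back L_f along r ⇒ L₀.
h₀' ⇒ L via d/dx closure of L₀.
L = (-6·x - 18·x^2 - 16·x^3) + (-1 - 9·x - 27·x^2 - 30·x^3 - 8·x^4)·Dx  (order 1).
h: a_k = 2, 0, -6, 24, -80, 252, -770, 2304, -6786, …
ICs: h(0) = 2.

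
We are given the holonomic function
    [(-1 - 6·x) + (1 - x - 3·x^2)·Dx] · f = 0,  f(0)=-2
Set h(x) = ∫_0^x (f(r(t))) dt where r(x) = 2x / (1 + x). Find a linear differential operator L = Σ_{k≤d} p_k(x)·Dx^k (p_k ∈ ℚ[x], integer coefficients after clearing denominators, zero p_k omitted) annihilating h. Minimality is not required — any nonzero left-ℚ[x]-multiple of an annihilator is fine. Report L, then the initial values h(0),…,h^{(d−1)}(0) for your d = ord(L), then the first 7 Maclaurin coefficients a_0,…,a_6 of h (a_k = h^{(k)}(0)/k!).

L = (2 + 26·x)·Dx + (-1 - x + 13·x^2 + 13·x^3)·Dx^2  (order 2).
h: a_k = 0, -2, -2, -28/3, -13, -364/5, -338/3, …
ICs: h(0) = 0, h′(0) = -2.

f: a_k = -2, -2, -8, -14, -38, -80, -194, …
h₀=f(r): pull back L_f along r ⇒ L₀.
h=∫h₀ ⇒ L = L₀·Dx.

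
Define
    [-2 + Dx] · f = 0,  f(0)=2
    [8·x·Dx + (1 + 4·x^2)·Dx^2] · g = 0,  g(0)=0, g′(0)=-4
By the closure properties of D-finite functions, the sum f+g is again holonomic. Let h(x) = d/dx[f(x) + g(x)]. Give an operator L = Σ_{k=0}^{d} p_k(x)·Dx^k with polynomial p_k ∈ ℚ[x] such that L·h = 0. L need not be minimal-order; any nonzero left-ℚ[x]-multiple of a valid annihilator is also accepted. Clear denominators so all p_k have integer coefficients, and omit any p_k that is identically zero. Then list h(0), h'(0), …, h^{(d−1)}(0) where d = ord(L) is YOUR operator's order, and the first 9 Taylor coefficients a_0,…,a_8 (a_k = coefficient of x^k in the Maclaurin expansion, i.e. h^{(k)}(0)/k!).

L = (8 - 32·x - 32·x^2) + (-6 + 12·x + 8·x^2 - 16·x^3)·Dx + (1 + 2·x + 4·x^2 + 8·x^3)·Dx^2  (order 2).
h: a_k = 0, 8, 24, 16/3, -184/3, 16/15, 11536/45, 32/315, -322552/315, …
ICs: h(0) = 0, h′(0) = 8.

f: a_k = 2, 4, 4, 8/3, 4/3, 8/15, 8/45, 16/315, 4/315, …
g: a_k = 0, -4, 0, 16/3, 0, -64/5, 0, 256/7, 0, …
h₀=f+g: left-lcm gives L₀, ord ≤ 3.
h=h₀': d/dx-closure on L₀ ⇒ L.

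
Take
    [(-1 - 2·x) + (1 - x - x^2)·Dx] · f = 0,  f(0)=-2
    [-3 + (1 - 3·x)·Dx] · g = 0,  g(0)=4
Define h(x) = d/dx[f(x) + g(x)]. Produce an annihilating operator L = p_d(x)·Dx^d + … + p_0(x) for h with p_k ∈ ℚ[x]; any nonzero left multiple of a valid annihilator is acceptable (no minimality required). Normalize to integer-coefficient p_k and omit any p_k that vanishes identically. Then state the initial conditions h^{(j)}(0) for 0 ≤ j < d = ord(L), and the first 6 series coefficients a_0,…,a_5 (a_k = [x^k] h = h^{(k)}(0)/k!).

f: a_k = -2, -2, -4, -6, -10, -16, …
g: a_k = 4, 12, 36, 108, 324, 972, …
L₀ := lclm(L_f,L_g); ord L₀ ≤ 1+1.
h₀' ⇒ L via d/dx closure of L₀.
L = (54 + 72·x + 216·x^2 - 72·x^3 + 54·x^4) + (-18 - 30·x + 90·x^2 + 120·x^3 - 45·x^4 + 54·x^5)·Dx + (1 + 2·x - 25·x^2 + 30·x^3 - 3·x^5 + 9·x^6)·Dx^2  (order 2).
h: a_k = 10, 64, 306, 1256, 4780, 17340, …
ICs: h(0) = 10, h′(0) = 64.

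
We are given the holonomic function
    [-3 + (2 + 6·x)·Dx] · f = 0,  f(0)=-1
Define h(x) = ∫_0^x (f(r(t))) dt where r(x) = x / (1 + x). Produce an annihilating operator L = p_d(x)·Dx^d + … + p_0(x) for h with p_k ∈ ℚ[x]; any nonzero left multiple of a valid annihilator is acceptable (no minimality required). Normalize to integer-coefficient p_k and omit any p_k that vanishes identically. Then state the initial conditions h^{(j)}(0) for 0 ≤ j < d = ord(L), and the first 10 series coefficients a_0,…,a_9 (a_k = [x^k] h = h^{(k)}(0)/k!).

L = -3·Dx + (2 + 10·x + 8·x^2)·Dx^2  (order 2).
h: a_k = 0, -1, -3/4, 7/8, -87/64, 1677/640, -3023/512, 106305/7168, -658335/16384, 11301055/98304, …
ICs: h(0) = 0, h′(0) = -1.

f: a_k = -1, -3/2, 9/8, -27/16, 405/128, -1701/256, 15309/1024, -72171/2048, 2814669/32768, -14073345/65536, …
h₀=f(r): pull back L_f along r ⇒ L₀.
Integrate: L := L₀·Dx.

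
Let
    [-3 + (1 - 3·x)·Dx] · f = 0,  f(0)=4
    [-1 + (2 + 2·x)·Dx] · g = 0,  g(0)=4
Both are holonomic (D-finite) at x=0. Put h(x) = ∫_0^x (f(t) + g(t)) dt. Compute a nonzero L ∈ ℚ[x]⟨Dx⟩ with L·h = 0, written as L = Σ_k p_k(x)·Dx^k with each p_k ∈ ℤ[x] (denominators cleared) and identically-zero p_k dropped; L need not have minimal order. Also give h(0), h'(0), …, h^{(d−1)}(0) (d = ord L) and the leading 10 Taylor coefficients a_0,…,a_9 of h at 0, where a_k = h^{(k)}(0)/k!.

L = (-39 - 27·x)·Dx + (73 + 138·x + 81·x^2)·Dx^2 + (-10 + 2·x + 66·x^2 + 54·x^3)·Dx^3  (order 3).
h: a_k = 0, 8, 7, 71/6, 433/16, 10363/160, 62215/384, 746475/1792, 4479009/4096, 71663473/24576, …
ICs: h(0) = 0, h′(0) = 8, h′′(0) = 14.

f: a_k = 4, 12, 36, 108, 324, 972, 2916, 8748, 26244, 78732, …
g: a_k = 4, 2, -1/2, 1/4, -5/32, 7/64, -21/256, 33/512, -429/8192, 715/16384, …
Weyl lclm of L_f,L_g ⇒ L₀ (ord ≤ 2).
h=∫₀ˣh₀: take L = L₀·Dx.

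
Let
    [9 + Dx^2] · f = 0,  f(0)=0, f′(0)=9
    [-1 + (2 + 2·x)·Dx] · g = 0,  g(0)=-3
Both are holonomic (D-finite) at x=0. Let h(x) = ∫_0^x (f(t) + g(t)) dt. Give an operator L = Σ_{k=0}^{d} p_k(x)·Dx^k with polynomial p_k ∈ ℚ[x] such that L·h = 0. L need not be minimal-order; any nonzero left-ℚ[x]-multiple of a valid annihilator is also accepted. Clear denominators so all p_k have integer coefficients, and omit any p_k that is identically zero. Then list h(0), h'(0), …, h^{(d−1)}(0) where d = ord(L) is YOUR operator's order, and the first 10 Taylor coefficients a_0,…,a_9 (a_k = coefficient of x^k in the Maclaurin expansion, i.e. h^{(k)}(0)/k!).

L = (-351 - 648·x - 324·x^2)·Dx + (630 + 1926·x + 1944·x^2 + 648·x^3)·Dx^2 + (-39 - 72·x - 36·x^2)·Dx^3 + (70 + 214·x + 216·x^2 + 72·x^3)·Dx^4  (order 4).
h: a_k = 0, -3, 15/4, 1/8, -219/64, 3/128, 2557/2560, 9/1024, -96777/573440, 143/32768, …
ICs: h(0) = 0, h′(0) = -3, h′′(0) = 15/2, h′′′(0) = 3/4.

f: a_k = 0, 9, 0, -27/2, 0, 243/40, 0, -729/560, 0, 729/4480, …
g: a_k = -3, -3/2, 3/8, -3/16, 15/128, -21/256, 63/1024, -99/2048, 1287/32768, -2145/65536, …
L₀ := lclm(L_f,L_g); ord L₀ ≤ 2+1.
h=∫h₀ ⇒ L = L₀·Dx.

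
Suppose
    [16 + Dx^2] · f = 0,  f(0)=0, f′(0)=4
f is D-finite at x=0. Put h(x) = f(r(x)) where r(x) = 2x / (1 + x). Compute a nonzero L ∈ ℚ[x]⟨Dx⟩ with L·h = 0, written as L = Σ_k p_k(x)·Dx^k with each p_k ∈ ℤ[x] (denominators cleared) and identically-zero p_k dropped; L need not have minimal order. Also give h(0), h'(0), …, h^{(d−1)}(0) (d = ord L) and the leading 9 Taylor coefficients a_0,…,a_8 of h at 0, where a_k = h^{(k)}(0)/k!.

L = 64 + (2 + 6·x + 6·x^2 + 2·x^3)·Dx + (1 + 4·x + 6·x^2 + 4·x^3 + x^4)·Dx^2  (order 2).
h: a_k = 0, 8, -8, -232/3, 248, -3464/15, -520, 758488/315, -218728/45, …
ICs: h(0) = 0, h′(0) = 8.

f: a_k = 0, 4, 0, -32/3, 0, 128/15, 0, -1024/315, 0, …
h₀=f(r): pull back L_f along r ⇒ L₀.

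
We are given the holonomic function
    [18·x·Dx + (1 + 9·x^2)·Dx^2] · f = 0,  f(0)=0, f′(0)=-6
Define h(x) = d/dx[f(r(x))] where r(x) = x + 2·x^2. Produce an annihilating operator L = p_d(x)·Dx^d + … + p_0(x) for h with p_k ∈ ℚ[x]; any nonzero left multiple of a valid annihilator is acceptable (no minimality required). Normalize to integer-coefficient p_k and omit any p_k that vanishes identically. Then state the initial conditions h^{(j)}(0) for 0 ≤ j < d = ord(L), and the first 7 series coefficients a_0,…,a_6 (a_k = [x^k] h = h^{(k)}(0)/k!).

f: a_k = 0, -6, 0, 18, 0, -486/5, 0, …
Change of var in L_f (x↦r) gives L₀.
Differentiate: ansatz ord ≤ ord L₀ ⇒ L.
L = (-4 + 18·x + 144·x^2 + 432·x^3 + 432·x^4) + (1 + 4·x + 9·x^2 + 72·x^3 + 180·x^4 + 144·x^5)·Dx  (order 1).
h: a_k = -6, -24, 54, 432, 594, -4968, -22842, …
ICs: h(0) = -6.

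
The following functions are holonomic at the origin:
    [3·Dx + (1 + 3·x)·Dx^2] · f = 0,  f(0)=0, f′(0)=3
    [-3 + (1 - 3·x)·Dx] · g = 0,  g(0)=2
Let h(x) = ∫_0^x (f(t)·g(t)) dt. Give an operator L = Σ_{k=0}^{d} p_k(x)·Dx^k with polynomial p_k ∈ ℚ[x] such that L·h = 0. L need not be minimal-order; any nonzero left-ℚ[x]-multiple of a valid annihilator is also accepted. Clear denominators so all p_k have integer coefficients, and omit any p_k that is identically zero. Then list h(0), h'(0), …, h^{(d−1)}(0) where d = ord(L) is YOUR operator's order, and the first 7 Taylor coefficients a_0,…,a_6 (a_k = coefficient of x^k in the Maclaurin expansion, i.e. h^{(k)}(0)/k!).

f: a_k = 0, 3, -9/2, 9, -81/4, 243/5, -243/2, …
g: a_k = 2, 6, 18, 54, 162, 486, 1458, …
L₀ := L_f ⊗_s L_g (sym. prod.), ord ≤ 2.
h=∫h₀ ⇒ L = L₀·Dx.
L = 9·Dx + (3 + 27·x)·Dx^2 + (-1 + 9·x^2)·Dx^3  (order 3).
h: a_k = 0, 0, 3, 3, 45/4, 189/10, 1269/20, …
ICs: h(0) = 0, h′(0) = 0, h′′(0) = 6.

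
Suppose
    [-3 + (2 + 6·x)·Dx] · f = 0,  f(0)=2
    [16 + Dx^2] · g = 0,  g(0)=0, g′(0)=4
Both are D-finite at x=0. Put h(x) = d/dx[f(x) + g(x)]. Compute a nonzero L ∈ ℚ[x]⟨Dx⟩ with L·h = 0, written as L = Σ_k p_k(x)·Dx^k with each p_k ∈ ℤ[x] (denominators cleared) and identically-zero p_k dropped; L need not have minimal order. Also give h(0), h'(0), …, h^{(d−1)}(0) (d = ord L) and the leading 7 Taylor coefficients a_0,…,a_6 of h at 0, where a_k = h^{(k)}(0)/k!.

L = (-9552 - 18432·x - 27648·x^2) + (-2912 - 21024·x - 55296·x^2 - 55296·x^3)·Dx + (-597 - 1152·x - 1728·x^2)·Dx^2 + (-182 - 1314·x - 3456·x^2 - 3456·x^3)·Dx^3  (order 3).
h: a_k = 7, -9/2, -175/8, -405/16, 41899/384, -45927/256, 21685289/46080, …
ICs: h(0) = 7, h′(0) = -9/2, h′′(0) = -175/4.

f: a_k = 2, 3, -9/4, 27/8, -405/64, 1701/128, -15309/512, …
g: a_k = 0, 4, 0, -32/3, 0, 128/15, 0, …
L₀ := lclm(L_f,L_g); ord L₀ ≤ 1+2.
h₀' ⇒ L via d/dx closure of L₀.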